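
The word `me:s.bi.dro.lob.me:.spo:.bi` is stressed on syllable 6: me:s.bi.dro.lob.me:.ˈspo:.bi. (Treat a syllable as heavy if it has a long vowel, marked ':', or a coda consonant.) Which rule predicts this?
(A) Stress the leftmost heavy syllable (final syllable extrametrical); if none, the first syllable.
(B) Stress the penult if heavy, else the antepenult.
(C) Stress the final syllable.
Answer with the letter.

B

Rule A → syllable 1 (observed: 6).
Rule B → syllable 6 ✓.
Rule C → syllable 7 (observed: 6).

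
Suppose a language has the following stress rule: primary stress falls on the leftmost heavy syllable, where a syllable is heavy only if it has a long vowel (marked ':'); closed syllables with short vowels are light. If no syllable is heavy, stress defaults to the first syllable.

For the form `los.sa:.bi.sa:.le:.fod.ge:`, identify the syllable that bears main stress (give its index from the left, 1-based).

Weights: 1 los L, 2 sa: H, 3 bi L, 4 sa: H, 5 le: H, 6 fod L, 7 ge: H.
Heavy syllables in the domain: 2, 4, 5, 7. The leftmost is syllable 2 (sa:).
Primary stress: syllable 2 → los.ˈsa:.bi.sa:.le:.fod.ge:.

2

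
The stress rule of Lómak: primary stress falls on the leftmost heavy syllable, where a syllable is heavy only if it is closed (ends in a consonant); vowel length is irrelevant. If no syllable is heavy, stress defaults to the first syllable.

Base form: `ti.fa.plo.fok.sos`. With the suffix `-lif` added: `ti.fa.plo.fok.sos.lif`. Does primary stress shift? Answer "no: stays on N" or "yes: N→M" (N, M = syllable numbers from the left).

no: stays on 4

Base `ti.fa.plo.fok.sos` (5 syllables):
  Weights: 1 ti L, 2 fa L, 3 plo L, 4 fok H, 5 sos H.
  Heavy syllables in the domain: 4, 5. The leftmost is syllable 4 (fok).
  → primary stress on syllable 4.
Suffixed `ti.fa.plo.fok.sos.lif` (6 syllables):
  Weights: 1 ti L, 2 fa L, 3 plo L, 4 fok H, 5 sos H, 6 lif H.
  Heavy syllables in the domain: 4, 5, 6. The leftmost is syllable 4 (fok).
  → primary stress on syllable 4.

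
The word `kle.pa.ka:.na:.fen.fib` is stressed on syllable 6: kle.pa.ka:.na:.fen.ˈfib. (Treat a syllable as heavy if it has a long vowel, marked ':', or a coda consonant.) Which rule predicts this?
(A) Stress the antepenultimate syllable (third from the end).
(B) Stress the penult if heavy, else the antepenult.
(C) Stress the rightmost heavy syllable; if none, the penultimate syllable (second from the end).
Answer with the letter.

C

Rule A → syllable 4 (observed: 6).
Rule B → syllable 5 (observed: 6).
Rule C → syllable 6 ✓.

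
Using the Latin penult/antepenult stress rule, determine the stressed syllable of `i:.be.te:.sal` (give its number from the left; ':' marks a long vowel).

Classical Latin: stress the penult if heavy (long vowel or closed), else the antepenult.
Weights: 2 be L, 3 te: H, 4 sal H.
The penult (syllable 3, te:) is heavy, so it takes stress.
Stress on syllable 3: i:.be.ˈte:.sal.

3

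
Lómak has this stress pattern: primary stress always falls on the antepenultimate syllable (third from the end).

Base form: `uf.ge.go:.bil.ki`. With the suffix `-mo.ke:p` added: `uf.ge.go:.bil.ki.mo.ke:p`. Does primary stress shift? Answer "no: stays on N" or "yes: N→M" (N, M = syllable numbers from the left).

yes: 3→5

Base `uf.ge.go:.bil.ki` (5 syllables):
  The word has 5 syllables; the antepenultimate syllable (third from the end) is syllable 3 (go:).
  → primary stress on syllable 3.
Suffixed `uf.ge.go:.bil.ki.mo.ke:p` (7 syllables):
  The word has 7 syllables; the antepenultimate syllable (third from the end) is syllable 5 (ki).
  → primary stress on syllable 5.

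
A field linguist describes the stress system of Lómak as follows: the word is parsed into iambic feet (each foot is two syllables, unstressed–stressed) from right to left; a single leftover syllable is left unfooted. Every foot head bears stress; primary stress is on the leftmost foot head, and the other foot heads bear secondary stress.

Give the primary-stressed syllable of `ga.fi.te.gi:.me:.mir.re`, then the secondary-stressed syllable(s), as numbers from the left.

primary 3, secondary 5, 7

Parse right to left into iambic (σˈσ) feet: ga (fi.ˈte) (gi:.ˈme:) (mir.ˈre). Syllable 1 is left unfooted.
Foot heads (stressed positions): 3, 5, 7.
End Rule Leftmost: primary stress on the leftmost head = syllable 3.
Secondary stress on 5, 7: ga.fi.ˈte.gi:.ˌme:.mir.ˌre.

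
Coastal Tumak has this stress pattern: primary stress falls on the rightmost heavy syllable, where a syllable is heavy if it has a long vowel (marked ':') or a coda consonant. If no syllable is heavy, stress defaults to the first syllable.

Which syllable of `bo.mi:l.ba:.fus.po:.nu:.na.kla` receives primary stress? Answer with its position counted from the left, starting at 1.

6

Weights: 1 bo L, 2 mi:l H, 3 ba: H, 4 fus H, 5 po: H, 6 nu: H, 7 na L, 8 kla L.
Heavy syllables in the domain: 2, 3, 4, 5, 6. The rightmost is syllable 6 (nu:).
Primary stress: syllable 6 → bo.mi:l.ba:.fus.po:.ˈnu:.na.kla.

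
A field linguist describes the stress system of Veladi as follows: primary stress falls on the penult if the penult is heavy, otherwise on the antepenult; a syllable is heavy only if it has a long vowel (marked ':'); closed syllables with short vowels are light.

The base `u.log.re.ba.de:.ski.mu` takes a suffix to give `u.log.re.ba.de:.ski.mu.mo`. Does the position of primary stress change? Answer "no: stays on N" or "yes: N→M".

Base `u.log.re.ba.de:.ski.mu` (7 syllables):
  Weights: 5 de: H, 6 ski L, 7 mu L.
  The penult (syllable 6, ski) is light, so stress falls on the antepenult (syllable 5, de:).
  → primary stress on syllable 5.
Suffixed `u.log.re.ba.de:.ski.mu.mo` (8 syllables):
  Weights: 6 ski L, 7 mu L, 8 mo L.
  The penult (syllable 7, mu) is light, so stress falls on the antepenult (syllable 6, ski).
  → primary stress on syllable 6.

yes: 5→6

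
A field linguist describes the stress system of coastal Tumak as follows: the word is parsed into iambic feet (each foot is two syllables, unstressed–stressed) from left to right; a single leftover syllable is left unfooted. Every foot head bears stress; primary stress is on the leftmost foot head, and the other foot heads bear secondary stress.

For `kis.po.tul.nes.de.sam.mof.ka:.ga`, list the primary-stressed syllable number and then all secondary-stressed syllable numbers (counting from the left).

Parse left to right into iambic (σˈσ) feet: (kis.ˈpo) (tul.ˈnes) (de.ˈsam) (mof.ˈka:) ga. Syllable 9 is left unfooted.
Foot heads (stressed positions): 2, 4, 6, 8.
End Rule Leftmost: primary stress on the leftmost head = syllable 2.
Secondary stress on 4, 6, 8: kis.ˈpo.tul.ˌnes.de.ˌsam.mof.ˌka:.ga.

primary 2, secondary 4, 6, 8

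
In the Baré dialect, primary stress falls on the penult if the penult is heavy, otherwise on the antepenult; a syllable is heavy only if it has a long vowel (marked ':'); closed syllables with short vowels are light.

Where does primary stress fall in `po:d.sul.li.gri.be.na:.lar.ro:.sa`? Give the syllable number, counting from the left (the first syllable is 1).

Weights: 7 lar L, 8 ro: H, 9 sa L.
The penult (syllable 8, ro:) is heavy, so it takes stress.
Primary stress: syllable 8 → po:d.sul.li.gri.be.na:.lar.ˈro:.sa.

8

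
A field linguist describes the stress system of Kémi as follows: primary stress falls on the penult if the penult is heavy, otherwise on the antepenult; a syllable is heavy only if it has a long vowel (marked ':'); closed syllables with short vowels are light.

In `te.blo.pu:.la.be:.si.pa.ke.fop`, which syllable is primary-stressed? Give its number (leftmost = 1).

Weights: 7 pa L, 8 ke L, 9 fop L.
The penult (syllable 8, ke) is light, so stress falls on the antepenult (syllable 7, pa).
Primary stress: syllable 7 → te.blo.pu:.la.be:.si.ˈpa.ke.fop.

7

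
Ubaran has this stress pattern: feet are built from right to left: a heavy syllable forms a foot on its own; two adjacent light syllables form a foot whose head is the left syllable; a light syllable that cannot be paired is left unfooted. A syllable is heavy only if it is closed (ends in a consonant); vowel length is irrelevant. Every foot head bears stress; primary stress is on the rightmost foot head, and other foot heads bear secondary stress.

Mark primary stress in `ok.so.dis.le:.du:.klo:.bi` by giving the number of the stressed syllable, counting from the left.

6

Weights: 1 ok H, 2 so L, 3 dis H, 4 le: L, 5 du: L, 6 klo: L, 7 bi L.
Parse right to left (heavy = foot alone; LL = one foot; stranded L unfooted): (ˈok) so (ˈdis) (ˈle:.du:) (ˈklo:.bi).
Foot heads: 1, 3, 4, 6.
Primary stress on the rightmost head = syllable 6.
Primary stress: syllable 6 → ok.so.dis.le:.du:.ˈklo:.bi.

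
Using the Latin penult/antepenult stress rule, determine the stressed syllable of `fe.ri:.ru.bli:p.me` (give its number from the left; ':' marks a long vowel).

4

Classical Latin: stress the penult if heavy (long vowel or closed), else the antepenult.
Weights: 3 ru L, 4 bli:p H, 5 me L.
The penult (syllable 4, bli:p) is heavy, so it takes stress.
Stress on syllable 4: fe.ri:.ru.ˈbli:p.me.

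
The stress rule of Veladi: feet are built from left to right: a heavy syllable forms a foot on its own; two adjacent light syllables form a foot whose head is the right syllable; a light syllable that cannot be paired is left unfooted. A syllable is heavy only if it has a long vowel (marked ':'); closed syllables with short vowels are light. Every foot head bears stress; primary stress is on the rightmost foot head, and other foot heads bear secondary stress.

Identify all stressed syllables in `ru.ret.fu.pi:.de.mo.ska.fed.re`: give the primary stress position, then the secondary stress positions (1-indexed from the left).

Weights: 1 ru L, 2 ret L, 3 fu L, 4 pi: H, 5 de L, 6 mo L, 7 ska L, 8 fed L, 9 re L.
Parse left to right (heavy = foot alone; LL = one foot; stranded L unfooted): (ru.ˈret) fu (ˈpi:) (de.ˈmo) (ska.ˈfed) re.
Foot heads: 2, 4, 6, 8.
Primary stress on the rightmost head = syllable 8.
Secondary stress on 2, 4, 6: ru.ˌret.fu.ˌpi:.de.ˌmo.ska.ˈfed.re.

primary 8, secondary 2, 4, 6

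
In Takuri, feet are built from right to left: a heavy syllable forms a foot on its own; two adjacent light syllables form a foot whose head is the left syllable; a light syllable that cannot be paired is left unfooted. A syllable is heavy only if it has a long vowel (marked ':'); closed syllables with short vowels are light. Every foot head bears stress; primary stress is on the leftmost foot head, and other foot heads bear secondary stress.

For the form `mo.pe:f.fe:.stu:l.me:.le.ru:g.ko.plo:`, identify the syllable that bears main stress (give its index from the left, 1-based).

2

Weights: 1 mo L, 2 pe:f H, 3 fe: H, 4 stu:l H, 5 me: H, 6 le L, 7 ru:g H, 8 ko L, 9 plo: H.
Parse right to left (heavy = foot alone; LL = one foot; stranded L unfooted): mo (ˈpe:f) (ˈfe:) (ˈstu:l) (ˈme:) le (ˈru:g) ko (ˈplo:).
Foot heads: 2, 3, 4, 5, 7, 9.
Primary stress on the leftmost head = syllable 2.
Primary stress: syllable 2 → mo.ˈpe:f.fe:.stu:l.me:.le.ru:g.ko.plo:.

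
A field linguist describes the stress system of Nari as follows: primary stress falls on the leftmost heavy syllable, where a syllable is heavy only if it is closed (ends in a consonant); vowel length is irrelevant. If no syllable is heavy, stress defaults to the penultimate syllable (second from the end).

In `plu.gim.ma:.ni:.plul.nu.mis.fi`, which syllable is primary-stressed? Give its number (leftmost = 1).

2

Weights: 1 plu L, 2 gim H, 3 ma: L, 4 ni: L, 5 plul H, 6 nu L, 7 mis H, 8 fi L.
Heavy syllables in the domain: 2, 5, 7. The leftmost is syllable 2 (gim).
Primary stress: syllable 2 → plu.ˈgim.ma:.ni:.plul.nu.mis.fi.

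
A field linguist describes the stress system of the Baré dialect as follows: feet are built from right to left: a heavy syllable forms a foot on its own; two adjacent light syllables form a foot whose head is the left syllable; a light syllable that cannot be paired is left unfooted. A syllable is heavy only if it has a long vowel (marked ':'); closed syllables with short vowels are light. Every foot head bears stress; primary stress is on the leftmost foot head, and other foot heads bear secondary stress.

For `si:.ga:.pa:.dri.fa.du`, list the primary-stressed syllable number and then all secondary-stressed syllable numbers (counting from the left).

primary 1, secondary 2, 3, 5

Weights: 1 si: H, 2 ga: H, 3 pa: H, 4 dri L, 5 fa L, 6 du L.
Parse right to left (heavy = foot alone; LL = one foot; stranded L unfooted): (ˈsi:) (ˈga:) (ˈpa:) dri (ˈfa.du).
Foot heads: 1, 2, 3, 5.
Primary stress on the leftmost head = syllable 1.
Secondary stress on 2, 3, 5: ˈsi:.ˌga:.ˌpa:.dri.ˌfa.du.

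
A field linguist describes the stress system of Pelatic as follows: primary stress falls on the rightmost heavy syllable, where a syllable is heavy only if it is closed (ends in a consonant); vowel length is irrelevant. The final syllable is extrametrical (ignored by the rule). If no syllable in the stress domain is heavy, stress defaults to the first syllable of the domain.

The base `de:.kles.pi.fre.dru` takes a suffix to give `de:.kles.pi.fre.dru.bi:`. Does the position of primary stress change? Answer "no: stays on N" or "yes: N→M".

no: stays on 2

Base `de:.kles.pi.fre.dru` (5 syllables):
  The final syllable (5, dru) is extrametrical; the stress domain is syllables 1–4.
  Weights: 1 de: L, 2 kles H, 3 pi L, 4 fre L.
  Heavy syllables in the domain: 2. The rightmost is syllable 2 (kles).
  → primary stress on syllable 2.
Suffixed `de:.kles.pi.fre.dru.bi:` (6 syllables):
  The final syllable (6, bi:) is extrametrical; the stress domain is syllables 1–5.
  Weights: 1 de: L, 2 kles H, 3 pi L, 4 fre L, 5 dru L.
  Heavy syllables in the domain: 2. The rightmost is syllable 2 (kles).
  → primary stress on syllable 2.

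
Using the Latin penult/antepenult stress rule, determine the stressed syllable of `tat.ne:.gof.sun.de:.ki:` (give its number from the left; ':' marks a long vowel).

5

Classical Latin: stress the penult if heavy (long vowel or closed), else the antepenult.
Weights: 4 sun H, 5 de: H, 6 ki: H.
The penult (syllable 5, de:) is heavy, so it takes stress.
Stress on syllable 5: tat.ne:.gof.sun.ˈde:.ki:.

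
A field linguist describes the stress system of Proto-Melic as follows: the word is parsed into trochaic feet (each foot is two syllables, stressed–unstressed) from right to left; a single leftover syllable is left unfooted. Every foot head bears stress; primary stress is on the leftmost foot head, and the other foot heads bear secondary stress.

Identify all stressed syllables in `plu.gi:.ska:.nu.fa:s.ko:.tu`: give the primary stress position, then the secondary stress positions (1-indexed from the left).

primary 2, secondary 4, 6

Parse right to left into trochaic (ˈσσ) feet: plu (ˈgi:.ska:) (ˈnu.fa:s) (ˈko:.tu). Syllable 1 is left unfooted.
Foot heads (stressed positions): 2, 4, 6.
End Rule Leftmost: primary stress on the leftmost head = syllable 2.
Secondary stress on 4, 6: plu.ˈgi:.ska:.ˌnu.fa:s.ˌko:.tu.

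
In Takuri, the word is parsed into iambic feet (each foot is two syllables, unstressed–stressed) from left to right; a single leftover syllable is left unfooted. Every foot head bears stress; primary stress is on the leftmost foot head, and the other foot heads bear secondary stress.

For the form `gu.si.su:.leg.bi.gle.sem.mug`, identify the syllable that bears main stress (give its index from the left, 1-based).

2

Parse left to right into iambic (σˈσ) feet: (gu.ˈsi) (su:.ˈleg) (bi.ˈgle) (sem.ˈmug).
Foot heads (stressed positions): 2, 4, 6, 8.
End Rule Leftmost: primary stress on the leftmost head = syllable 2.
Primary stress: syllable 2 → gu.ˈsi.su:.leg.bi.gle.sem.mug.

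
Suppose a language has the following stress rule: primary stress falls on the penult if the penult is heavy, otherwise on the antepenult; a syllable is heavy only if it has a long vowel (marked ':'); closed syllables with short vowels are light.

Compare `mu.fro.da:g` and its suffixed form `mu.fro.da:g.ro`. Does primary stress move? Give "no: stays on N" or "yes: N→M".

Base `mu.fro.da:g` (3 syllables):
  Weights: 1 mu L, 2 fro L, 3 da:g H.
  The penult (syllable 2, fro) is light, so stress falls on the antepenult (syllable 1, mu).
  → primary stress on syllable 1.
Suffixed `mu.fro.da:g.ro` (4 syllables):
  Weights: 2 fro L, 3 da:g H, 4 ro L.
  The penult (syllable 3, da:g) is heavy, so it takes stress.
  → primary stress on syllable 3.

yes: 1→3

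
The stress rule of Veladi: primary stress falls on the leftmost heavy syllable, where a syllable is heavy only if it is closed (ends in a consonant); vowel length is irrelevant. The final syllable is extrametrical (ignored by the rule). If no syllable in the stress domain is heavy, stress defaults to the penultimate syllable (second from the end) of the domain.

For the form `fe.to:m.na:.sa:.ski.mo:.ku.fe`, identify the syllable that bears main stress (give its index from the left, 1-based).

2

The final syllable (8, fe) is extrametrical; the stress domain is syllables 1–7.
Weights: 1 fe L, 2 to:m H, 3 na: L, 4 sa: L, 5 ski L, 6 mo: L, 7 ku L.
Heavy syllables in the domain: 2. The leftmost is syllable 2 (to:m).
Primary stress: syllable 2 → fe.ˈto:m.na:.sa:.ski.mo:.ku.fe.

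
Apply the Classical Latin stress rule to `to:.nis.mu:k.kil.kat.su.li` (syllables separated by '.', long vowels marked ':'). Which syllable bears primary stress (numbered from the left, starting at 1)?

5

Classical Latin: stress the penult if heavy (long vowel or closed), else the antepenult.
Weights: 5 kat H, 6 su L, 7 li L.
The penult (syllable 6, su) is light, so stress falls on the antepenult (syllable 5, kat).
Stress on syllable 5: to:.nis.mu:k.kil.ˈkat.su.li.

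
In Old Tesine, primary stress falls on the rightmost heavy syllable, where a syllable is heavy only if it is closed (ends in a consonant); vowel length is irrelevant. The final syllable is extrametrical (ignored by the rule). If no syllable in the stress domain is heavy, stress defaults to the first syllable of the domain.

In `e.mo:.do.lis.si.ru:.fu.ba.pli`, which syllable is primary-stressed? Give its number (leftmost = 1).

The final syllable (9, pli) is extrametrical; the stress domain is syllables 1–8.
Weights: 1 e L, 2 mo: L, 3 do L, 4 lis H, 5 si L, 6 ru: L, 7 fu L, 8 ba L.
Heavy syllables in the domain: 4. The rightmost is syllable 4 (lis).
Primary stress: syllable 4 → e.mo:.do.ˈlis.si.ru:.fu.ba.pli.

4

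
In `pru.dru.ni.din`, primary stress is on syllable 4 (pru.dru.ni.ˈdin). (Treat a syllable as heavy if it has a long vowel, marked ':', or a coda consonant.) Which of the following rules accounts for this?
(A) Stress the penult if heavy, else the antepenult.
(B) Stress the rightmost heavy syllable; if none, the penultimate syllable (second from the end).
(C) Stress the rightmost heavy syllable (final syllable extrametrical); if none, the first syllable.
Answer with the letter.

B

Rule A → syllable 2 (observed: 4).
Rule B → syllable 4 ✓.
Rule C → syllable 1 (observed: 4).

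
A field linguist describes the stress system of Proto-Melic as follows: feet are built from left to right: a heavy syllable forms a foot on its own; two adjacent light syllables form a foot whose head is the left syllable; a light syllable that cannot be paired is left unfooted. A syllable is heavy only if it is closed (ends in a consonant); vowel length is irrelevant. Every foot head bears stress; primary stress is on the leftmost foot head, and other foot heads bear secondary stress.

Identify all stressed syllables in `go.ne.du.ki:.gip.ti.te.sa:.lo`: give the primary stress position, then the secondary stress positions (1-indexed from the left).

primary 1, secondary 3, 5, 6, 8

Weights: 1 go L, 2 ne L, 3 du L, 4 ki: L, 5 gip H, 6 ti L, 7 te L, 8 sa: L, 9 lo L.
Parse left to right (heavy = foot alone; LL = one foot; stranded L unfooted): (ˈgo.ne) (ˈdu.ki:) (ˈgip) (ˈti.te) (ˈsa:.lo).
Foot heads: 1, 3, 5, 6, 8.
Primary stress on the leftmost head = syllable 1.
Secondary stress on 3, 5, 6, 8: ˈgo.ne.ˌdu.ki:.ˌgip.ˌti.te.ˌsa:.lo.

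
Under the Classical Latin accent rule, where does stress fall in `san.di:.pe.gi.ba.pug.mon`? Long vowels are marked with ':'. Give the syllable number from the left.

6

Classical Latin: stress the penult if heavy (long vowel or closed), else the antepenult.
Weights: 5 ba L, 6 pug H, 7 mon H.
The penult (syllable 6, pug) is heavy, so it takes stress.
Stress on syllable 6: san.di:.pe.gi.ba.ˈpug.mon.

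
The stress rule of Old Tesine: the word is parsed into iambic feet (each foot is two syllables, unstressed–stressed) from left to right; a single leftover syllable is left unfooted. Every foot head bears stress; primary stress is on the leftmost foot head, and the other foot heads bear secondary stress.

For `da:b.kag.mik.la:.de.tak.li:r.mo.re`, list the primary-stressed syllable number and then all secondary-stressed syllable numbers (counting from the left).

Parse left to right into iambic (σˈσ) feet: (da:b.ˈkag) (mik.ˈla:) (de.ˈtak) (li:r.ˈmo) re. Syllable 9 is left unfooted.
Foot heads (stressed positions): 2, 4, 6, 8.
End Rule Leftmost: primary stress on the leftmost head = syllable 2.
Secondary stress on 4, 6, 8: da:b.ˈkag.mik.ˌla:.de.ˌtak.li:r.ˌmo.re.

primary 2, secondary 4, 6, 8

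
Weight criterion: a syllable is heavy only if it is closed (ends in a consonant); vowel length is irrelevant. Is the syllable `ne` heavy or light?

`ne`: short vowel, open (no coda). Open (no coda) → light.

light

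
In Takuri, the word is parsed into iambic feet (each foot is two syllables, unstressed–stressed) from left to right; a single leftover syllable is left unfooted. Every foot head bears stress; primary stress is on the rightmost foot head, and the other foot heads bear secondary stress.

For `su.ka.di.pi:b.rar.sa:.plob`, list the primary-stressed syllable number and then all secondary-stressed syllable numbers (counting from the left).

primary 6, secondary 2, 4

Parse left to right into iambic (σˈσ) feet: (su.ˈka) (di.ˈpi:b) (rar.ˈsa:) plob. Syllable 7 is left unfooted.
Foot heads (stressed positions): 2, 4, 6.
End Rule Rightmost: primary stress on the rightmost head = syllable 6.
Secondary stress on 2, 4: su.ˌka.di.ˌpi:b.rar.ˈsa:.plob.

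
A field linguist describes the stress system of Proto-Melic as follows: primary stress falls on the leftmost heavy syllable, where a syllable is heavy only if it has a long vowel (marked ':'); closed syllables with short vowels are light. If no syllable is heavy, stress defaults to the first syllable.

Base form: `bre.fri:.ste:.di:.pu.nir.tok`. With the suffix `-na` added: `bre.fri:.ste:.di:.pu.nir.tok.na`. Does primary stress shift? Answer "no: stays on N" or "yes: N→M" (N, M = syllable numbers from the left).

Base `bre.fri:.ste:.di:.pu.nir.tok` (7 syllables):
  Weights: 1 bre L, 2 fri: H, 3 ste: H, 4 di: H, 5 pu L, 6 nir L, 7 tok L.
  Heavy syllables in the domain: 2, 3, 4. The leftmost is syllable 2 (fri:).
  → primary stress on syllable 2.
Suffixed `bre.fri:.ste:.di:.pu.nir.tok.na` (8 syllables):
  Weights: 1 bre L, 2 fri: H, 3 ste: H, 4 di: H, 5 pu L, 6 nir L, 7 tok L, 8 na L.
  Heavy syllables in the domain: 2, 3, 4. The leftmost is syllable 2 (fri:).
  → primary stress on syllable 2.

no: stays on 2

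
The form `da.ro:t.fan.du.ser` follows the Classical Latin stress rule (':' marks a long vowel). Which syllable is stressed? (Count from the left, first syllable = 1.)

3

Classical Latin: stress the penult if heavy (long vowel or closed), else the antepenult.
Weights: 3 fan H, 4 du L, 5 ser H.
The penult (syllable 4, du) is light, so stress falls on the antepenult (syllable 3, fan).
Stress on syllable 3: da.ro:t.ˈfan.du.ser.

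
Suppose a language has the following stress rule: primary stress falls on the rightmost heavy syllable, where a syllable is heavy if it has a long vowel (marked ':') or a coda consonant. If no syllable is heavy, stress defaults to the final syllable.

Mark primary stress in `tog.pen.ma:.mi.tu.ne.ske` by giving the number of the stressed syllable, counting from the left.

Weights: 1 tog H, 2 pen H, 3 ma: H, 4 mi L, 5 tu L, 6 ne L, 7 ske L.
Heavy syllables in the domain: 1, 2, 3. The rightmost is syllable 3 (ma:).
Primary stress: syllable 3 → tog.pen.ˈma:.mi.tu.ne.ske.

3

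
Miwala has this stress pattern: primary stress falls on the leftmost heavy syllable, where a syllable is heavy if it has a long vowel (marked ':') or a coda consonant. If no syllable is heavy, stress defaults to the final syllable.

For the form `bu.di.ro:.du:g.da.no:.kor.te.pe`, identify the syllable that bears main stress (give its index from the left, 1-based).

3

Weights: 1 bu L, 2 di L, 3 ro: H, 4 du:g H, 5 da L, 6 no: H, 7 kor H, 8 te L, 9 pe L.
Heavy syllables in the domain: 3, 4, 6, 7. The leftmost is syllable 3 (ro:).
Primary stress: syllable 3 → bu.di.ˈro:.du:g.da.no:.kor.te.pe.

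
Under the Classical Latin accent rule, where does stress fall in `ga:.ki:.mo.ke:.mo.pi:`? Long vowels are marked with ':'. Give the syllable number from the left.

4

Classical Latin: stress the penult if heavy (long vowel or closed), else the antepenult.
Weights: 4 ke: H, 5 mo L, 6 pi: H.
The penult (syllable 5, mo) is light, so stress falls on the antepenult (syllable 4, ke:).
Stress on syllable 4: ga:.ki:.mo.ˈke:.mo.pi:.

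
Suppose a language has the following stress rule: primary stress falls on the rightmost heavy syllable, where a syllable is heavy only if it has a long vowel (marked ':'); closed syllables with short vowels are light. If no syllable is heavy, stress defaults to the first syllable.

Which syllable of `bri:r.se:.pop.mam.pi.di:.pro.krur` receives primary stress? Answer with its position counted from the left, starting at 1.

Weights: 1 bri:r H, 2 se: H, 3 pop L, 4 mam L, 5 pi L, 6 di: H, 7 pro L, 8 krur L.
Heavy syllables in the domain: 1, 2, 6. The rightmost is syllable 6 (di:).
Primary stress: syllable 6 → bri:r.se:.pop.mam.pi.ˈdi:.pro.krur.

6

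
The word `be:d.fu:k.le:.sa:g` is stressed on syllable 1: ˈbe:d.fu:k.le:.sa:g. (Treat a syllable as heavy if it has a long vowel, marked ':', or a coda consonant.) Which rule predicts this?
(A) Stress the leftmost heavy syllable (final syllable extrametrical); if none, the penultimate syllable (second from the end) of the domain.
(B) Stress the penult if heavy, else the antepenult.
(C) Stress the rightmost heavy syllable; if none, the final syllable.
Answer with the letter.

A

Rule A → syllable 1 ✓.
Rule B → syllable 3 (observed: 1).
Rule C → syllable 4 (observed: 1).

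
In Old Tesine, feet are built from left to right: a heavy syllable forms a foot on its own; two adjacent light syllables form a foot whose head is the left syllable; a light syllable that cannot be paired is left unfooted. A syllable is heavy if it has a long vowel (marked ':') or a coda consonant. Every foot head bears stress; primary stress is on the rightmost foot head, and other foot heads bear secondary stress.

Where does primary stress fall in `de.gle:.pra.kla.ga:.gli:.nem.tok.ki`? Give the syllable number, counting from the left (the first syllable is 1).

Weights: 1 de L, 2 gle: H, 3 pra L, 4 kla L, 5 ga: H, 6 gli: H, 7 nem H, 8 tok H, 9 ki L.
Parse left to right (heavy = foot alone; LL = one foot; stranded L unfooted): de (ˈgle:) (ˈpra.kla) (ˈga:) (ˈgli:) (ˈnem) (ˈtok) ki.
Foot heads: 2, 3, 5, 6, 7, 8.
Primary stress on the rightmost head = syllable 8.
Primary stress: syllable 8 → de.gle:.pra.kla.ga:.gli:.nem.ˈtok.ki.

8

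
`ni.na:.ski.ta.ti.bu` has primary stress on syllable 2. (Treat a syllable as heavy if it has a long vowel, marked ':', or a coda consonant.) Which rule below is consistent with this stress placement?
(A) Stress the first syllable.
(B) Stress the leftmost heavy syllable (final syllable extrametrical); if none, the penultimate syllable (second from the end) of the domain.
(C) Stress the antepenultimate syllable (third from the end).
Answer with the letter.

B

Rule A → syllable 1 (observed: 2).
Rule B → syllable 2 ✓.
Rule C → syllable 4 (observed: 2).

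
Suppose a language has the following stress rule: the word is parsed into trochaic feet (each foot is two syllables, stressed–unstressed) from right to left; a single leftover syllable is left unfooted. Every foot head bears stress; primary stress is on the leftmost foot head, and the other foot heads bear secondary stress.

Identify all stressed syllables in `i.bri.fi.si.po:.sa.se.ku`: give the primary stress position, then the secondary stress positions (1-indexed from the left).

primary 1, secondary 3, 5, 7

Parse right to left into trochaic (ˈσσ) feet: (ˈi.bri) (ˈfi.si) (ˈpo:.sa) (ˈse.ku).
Foot heads (stressed positions): 1, 3, 5, 7.
End Rule Leftmost: primary stress on the leftmost head = syllable 1.
Secondary stress on 3, 5, 7: ˈi.bri.ˌfi.si.ˌpo:.sa.ˌse.ku.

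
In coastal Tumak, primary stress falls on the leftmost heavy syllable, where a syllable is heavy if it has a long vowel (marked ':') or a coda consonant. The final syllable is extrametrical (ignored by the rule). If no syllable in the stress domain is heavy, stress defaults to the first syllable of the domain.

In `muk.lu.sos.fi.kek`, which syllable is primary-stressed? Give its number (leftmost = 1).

1

The final syllable (5, kek) is extrametrical; the stress domain is syllables 1–4.
Weights: 1 muk H, 2 lu L, 3 sos H, 4 fi L.
Heavy syllables in the domain: 1, 3. The leftmost is syllable 1 (muk).
Primary stress: syllable 1 → ˈmuk.lu.sos.fi.kek.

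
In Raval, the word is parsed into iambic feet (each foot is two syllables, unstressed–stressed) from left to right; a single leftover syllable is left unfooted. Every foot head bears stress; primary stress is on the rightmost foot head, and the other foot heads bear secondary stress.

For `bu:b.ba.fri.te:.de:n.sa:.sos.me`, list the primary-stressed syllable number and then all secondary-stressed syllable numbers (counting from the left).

Parse left to right into iambic (σˈσ) feet: (bu:b.ˈba) (fri.ˈte:) (de:n.ˈsa:) (sos.ˈme).
Foot heads (stressed positions): 2, 4, 6, 8.
End Rule Rightmost: primary stress on the rightmost head = syllable 8.
Secondary stress on 2, 4, 6: bu:b.ˌba.fri.ˌte:.de:n.ˌsa:.sos.ˈme.

primary 8, secondary 2, 4, 6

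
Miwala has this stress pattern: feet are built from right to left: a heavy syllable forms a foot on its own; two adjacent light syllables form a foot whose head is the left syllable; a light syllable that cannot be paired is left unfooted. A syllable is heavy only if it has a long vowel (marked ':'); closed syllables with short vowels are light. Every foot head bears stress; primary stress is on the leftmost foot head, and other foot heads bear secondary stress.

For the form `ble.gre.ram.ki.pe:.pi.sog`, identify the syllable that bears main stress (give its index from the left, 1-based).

1

Weights: 1 ble L, 2 gre L, 3 ram L, 4 ki L, 5 pe: H, 6 pi L, 7 sog L.
Parse right to left (heavy = foot alone; LL = one foot; stranded L unfooted): (ˈble.gre) (ˈram.ki) (ˈpe:) (ˈpi.sog).
Foot heads: 1, 3, 5, 6.
Primary stress on the leftmost head = syllable 1.
Primary stress: syllable 1 → ˈble.gre.ram.ki.pe:.pi.sog.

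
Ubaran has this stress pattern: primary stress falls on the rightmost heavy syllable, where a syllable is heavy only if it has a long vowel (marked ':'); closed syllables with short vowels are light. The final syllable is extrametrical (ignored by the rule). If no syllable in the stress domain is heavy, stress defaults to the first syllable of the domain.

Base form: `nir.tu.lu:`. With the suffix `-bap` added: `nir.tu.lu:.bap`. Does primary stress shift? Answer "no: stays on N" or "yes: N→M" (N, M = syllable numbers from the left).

yes: 1→3

Base `nir.tu.lu:` (3 syllables):
  The final syllable (3, lu:) is extrametrical; the stress domain is syllables 1–2.
  Weights: 1 nir L, 2 tu L.
  No heavy syllable in the domain; default to the first syllable of the domain = syllable 1.
  → primary stress on syllable 1.
Suffixed `nir.tu.lu:.bap` (4 syllables):
  The final syllable (4, bap) is extrametrical; the stress domain is syllables 1–3.
  Weights: 1 nir L, 2 tu L, 3 lu: H.
  Heavy syllables in the domain: 3. The rightmost is syllable 3 (lu:).
  → primary stress on syllable 3.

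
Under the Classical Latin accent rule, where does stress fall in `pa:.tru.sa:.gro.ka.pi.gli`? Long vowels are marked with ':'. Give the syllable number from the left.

Classical Latin: stress the penult if heavy (long vowel or closed), else the antepenult.
Weights: 5 ka L, 6 pi L, 7 gli L.
The penult (syllable 6, pi) is light, so stress falls on the antepenult (syllable 5, ka).
Stress on syllable 5: pa:.tru.sa:.gro.ˈka.pi.gli.

5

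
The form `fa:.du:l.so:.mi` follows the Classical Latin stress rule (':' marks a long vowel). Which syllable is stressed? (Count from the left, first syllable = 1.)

3

Classical Latin: stress the penult if heavy (long vowel or closed), else the antepenult.
Weights: 2 du:l H, 3 so: H, 4 mi L.
The penult (syllable 3, so:) is heavy, so it takes stress.
Stress on syllable 3: fa:.du:l.ˈso:.mi.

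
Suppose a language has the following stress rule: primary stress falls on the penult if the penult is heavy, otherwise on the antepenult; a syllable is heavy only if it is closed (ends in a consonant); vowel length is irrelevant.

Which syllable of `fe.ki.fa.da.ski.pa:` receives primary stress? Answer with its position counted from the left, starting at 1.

Weights: 4 da L, 5 ski L, 6 pa: L.
The penult (syllable 5, ski) is light, so stress falls on the antepenult (syllable 4, da).
Primary stress: syllable 4 → fe.ki.fa.ˈda.ski.pa:.

4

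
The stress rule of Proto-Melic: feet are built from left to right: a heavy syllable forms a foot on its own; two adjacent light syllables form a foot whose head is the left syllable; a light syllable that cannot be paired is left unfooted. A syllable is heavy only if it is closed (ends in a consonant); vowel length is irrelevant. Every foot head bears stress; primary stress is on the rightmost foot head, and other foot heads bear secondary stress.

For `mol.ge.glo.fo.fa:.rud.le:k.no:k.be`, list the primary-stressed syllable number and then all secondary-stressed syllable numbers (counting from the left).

Weights: 1 mol H, 2 ge L, 3 glo L, 4 fo L, 5 fa: L, 6 rud H, 7 le:k H, 8 no:k H, 9 be L.
Parse left to right (heavy = foot alone; LL = one foot; stranded L unfooted): (ˈmol) (ˈge.glo) (ˈfo.fa:) (ˈrud) (ˈle:k) (ˈno:k) be.
Foot heads: 1, 2, 4, 6, 7, 8.
Primary stress on the rightmost head = syllable 8.
Secondary stress on 1, 2, 4, 6, 7: ˌmol.ˌge.glo.ˌfo.fa:.ˌrud.ˌle:k.ˈno:k.be.

primary 8, secondary 1, 2, 4, 6, 7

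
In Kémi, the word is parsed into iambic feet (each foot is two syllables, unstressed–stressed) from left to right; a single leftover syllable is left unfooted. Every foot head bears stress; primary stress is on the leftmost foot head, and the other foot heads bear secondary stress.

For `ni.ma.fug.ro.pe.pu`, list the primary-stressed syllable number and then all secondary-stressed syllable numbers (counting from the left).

primary 2, secondary 4, 6

Parse left to right into iambic (σˈσ) feet: (ni.ˈma) (fug.ˈro) (pe.ˈpu).
Foot heads (stressed positions): 2, 4, 6.
End Rule Leftmost: primary stress on the leftmost head = syllable 2.
Secondary stress on 4, 6: ni.ˈma.fug.ˌro.pe.ˌpu.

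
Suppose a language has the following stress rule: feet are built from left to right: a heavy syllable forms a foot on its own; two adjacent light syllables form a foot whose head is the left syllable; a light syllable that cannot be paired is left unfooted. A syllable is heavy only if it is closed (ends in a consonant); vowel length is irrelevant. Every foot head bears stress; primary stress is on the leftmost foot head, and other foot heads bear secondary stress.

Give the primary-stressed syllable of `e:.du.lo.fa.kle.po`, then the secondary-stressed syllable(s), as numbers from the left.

Weights: 1 e: L, 2 du L, 3 lo L, 4 fa L, 5 kle L, 6 po L.
Parse left to right (heavy = foot alone; LL = one foot; stranded L unfooted): (ˈe:.du) (ˈlo.fa) (ˈkle.po).
Foot heads: 1, 3, 5.
Primary stress on the leftmost head = syllable 1.
Secondary stress on 3, 5: ˈe:.du.ˌlo.fa.ˌkle.po.

primary 1, secondary 3, 5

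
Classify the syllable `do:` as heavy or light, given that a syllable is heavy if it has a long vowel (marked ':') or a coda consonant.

heavy

`do:`: long vowel, open (no coda). Long vowel → heavy.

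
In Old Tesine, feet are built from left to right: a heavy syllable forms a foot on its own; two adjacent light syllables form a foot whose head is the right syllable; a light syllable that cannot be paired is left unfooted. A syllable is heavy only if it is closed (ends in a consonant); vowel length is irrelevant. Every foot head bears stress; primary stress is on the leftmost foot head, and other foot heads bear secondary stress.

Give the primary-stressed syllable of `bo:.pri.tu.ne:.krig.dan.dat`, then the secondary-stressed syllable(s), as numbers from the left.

primary 2, secondary 4, 5, 6, 7

Weights: 1 bo: L, 2 pri L, 3 tu L, 4 ne: L, 5 krig H, 6 dan H, 7 dat H.
Parse left to right (heavy = foot alone; LL = one foot; stranded L unfooted): (bo:.ˈpri) (tu.ˈne:) (ˈkrig) (ˈdan) (ˈdat).
Foot heads: 2, 4, 5, 6, 7.
Primary stress on the leftmost head = syllable 2.
Secondary stress on 4, 5, 6, 7: bo:.ˈpri.tu.ˌne:.ˌkrig.ˌdan.ˌdat.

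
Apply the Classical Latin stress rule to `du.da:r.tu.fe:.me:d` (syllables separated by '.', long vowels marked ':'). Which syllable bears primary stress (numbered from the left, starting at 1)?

Classical Latin: stress the penult if heavy (long vowel or closed), else the antepenult.
Weights: 3 tu L, 4 fe: H, 5 me:d H.
The penult (syllable 4, fe:) is heavy, so it takes stress.
Stress on syllable 4: du.da:r.tu.ˈfe:.me:d.

4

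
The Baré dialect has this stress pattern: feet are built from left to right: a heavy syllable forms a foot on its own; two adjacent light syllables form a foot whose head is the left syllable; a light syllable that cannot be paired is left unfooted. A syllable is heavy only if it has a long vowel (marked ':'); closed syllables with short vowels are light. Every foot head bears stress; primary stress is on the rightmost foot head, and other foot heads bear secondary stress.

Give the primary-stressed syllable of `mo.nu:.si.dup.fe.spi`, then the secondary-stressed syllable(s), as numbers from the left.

primary 5, secondary 2, 3

Weights: 1 mo L, 2 nu: H, 3 si L, 4 dup L, 5 fe L, 6 spi L.
Parse left to right (heavy = foot alone; LL = one foot; stranded L unfooted): mo (ˈnu:) (ˈsi.dup) (ˈfe.spi).
Foot heads: 2, 3, 5.
Primary stress on the rightmost head = syllable 5.
Secondary stress on 2, 3: mo.ˌnu:.ˌsi.dup.ˈfe.spi.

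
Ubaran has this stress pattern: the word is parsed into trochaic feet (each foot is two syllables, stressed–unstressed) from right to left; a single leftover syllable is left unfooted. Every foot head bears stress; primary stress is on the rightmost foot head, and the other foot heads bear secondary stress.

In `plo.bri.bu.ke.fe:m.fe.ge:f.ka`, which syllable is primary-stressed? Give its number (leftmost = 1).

Parse right to left into trochaic (ˈσσ) feet: (ˈplo.bri) (ˈbu.ke) (ˈfe:m.fe) (ˈge:f.ka).
Foot heads (stressed positions): 1, 3, 5, 7.
End Rule Rightmost: primary stress on the rightmost head = syllable 7.
Primary stress: syllable 7 → plo.bri.bu.ke.fe:m.fe.ˈge:f.ka.

7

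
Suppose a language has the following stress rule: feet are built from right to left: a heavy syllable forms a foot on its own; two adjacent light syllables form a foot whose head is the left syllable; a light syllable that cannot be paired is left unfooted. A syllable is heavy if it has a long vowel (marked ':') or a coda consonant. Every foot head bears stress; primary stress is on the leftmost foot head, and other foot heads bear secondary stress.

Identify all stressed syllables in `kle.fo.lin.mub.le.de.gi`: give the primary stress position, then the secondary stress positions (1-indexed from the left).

Weights: 1 kle L, 2 fo L, 3 lin H, 4 mub H, 5 le L, 6 de L, 7 gi L.
Parse right to left (heavy = foot alone; LL = one foot; stranded L unfooted): (ˈkle.fo) (ˈlin) (ˈmub) le (ˈde.gi).
Foot heads: 1, 3, 4, 6.
Primary stress on the leftmost head = syllable 1.
Secondary stress on 3, 4, 6: ˈkle.fo.ˌlin.ˌmub.le.ˌde.gi.

primary 1, secondary 3, 4, 6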